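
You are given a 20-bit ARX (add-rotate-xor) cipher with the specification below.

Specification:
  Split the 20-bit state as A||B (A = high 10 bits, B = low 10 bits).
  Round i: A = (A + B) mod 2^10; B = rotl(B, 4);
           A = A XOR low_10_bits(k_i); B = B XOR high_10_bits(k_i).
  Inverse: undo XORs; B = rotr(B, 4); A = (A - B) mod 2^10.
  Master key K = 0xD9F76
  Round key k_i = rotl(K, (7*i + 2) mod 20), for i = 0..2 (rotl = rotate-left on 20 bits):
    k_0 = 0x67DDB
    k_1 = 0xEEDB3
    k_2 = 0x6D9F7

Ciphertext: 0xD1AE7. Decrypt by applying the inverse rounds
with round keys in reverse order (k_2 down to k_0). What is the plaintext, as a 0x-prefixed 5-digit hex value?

s_0 = ciphertext = 0xD1AE7
s_1 = InvRound(s_0, k_2) = 0x8F075
s_2 = InvRound(s_1, k_1) = 0xF4FBC
s_3 = InvRound(s_2, k_0) = 0x498E2

0x498E2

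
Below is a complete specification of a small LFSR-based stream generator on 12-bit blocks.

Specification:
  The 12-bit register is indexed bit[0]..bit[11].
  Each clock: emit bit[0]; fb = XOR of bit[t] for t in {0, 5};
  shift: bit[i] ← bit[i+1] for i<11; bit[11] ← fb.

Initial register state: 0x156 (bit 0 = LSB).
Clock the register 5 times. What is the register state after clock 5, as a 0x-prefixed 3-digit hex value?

0xE0A

reg_0 = 0x156
clock 1: out=0, reg = 0x0AB
clock 2: out=1, reg = 0x055
clock 3: out=1, reg = 0x82A
clock 4: out=0, reg = 0xC15
clock 5: out=1, reg = 0xE0A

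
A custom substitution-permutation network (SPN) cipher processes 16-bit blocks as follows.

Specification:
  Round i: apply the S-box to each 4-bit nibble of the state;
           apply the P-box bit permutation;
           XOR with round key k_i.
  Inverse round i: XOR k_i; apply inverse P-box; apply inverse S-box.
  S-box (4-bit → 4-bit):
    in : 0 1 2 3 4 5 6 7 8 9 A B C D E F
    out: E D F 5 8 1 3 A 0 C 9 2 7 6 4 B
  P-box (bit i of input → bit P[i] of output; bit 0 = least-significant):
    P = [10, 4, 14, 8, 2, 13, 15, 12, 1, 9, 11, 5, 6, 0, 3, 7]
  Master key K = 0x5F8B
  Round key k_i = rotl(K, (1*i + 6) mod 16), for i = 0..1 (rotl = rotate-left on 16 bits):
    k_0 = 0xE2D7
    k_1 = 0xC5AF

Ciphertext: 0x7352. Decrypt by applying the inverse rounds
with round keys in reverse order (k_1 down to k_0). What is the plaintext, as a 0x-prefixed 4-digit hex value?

s_0 = ciphertext = 0x7352
s_1 = InvRound(s_0, k_1) = 0x2726
s_2 = InvRound(s_1, k_0) = 0xF4E2

0xF4E2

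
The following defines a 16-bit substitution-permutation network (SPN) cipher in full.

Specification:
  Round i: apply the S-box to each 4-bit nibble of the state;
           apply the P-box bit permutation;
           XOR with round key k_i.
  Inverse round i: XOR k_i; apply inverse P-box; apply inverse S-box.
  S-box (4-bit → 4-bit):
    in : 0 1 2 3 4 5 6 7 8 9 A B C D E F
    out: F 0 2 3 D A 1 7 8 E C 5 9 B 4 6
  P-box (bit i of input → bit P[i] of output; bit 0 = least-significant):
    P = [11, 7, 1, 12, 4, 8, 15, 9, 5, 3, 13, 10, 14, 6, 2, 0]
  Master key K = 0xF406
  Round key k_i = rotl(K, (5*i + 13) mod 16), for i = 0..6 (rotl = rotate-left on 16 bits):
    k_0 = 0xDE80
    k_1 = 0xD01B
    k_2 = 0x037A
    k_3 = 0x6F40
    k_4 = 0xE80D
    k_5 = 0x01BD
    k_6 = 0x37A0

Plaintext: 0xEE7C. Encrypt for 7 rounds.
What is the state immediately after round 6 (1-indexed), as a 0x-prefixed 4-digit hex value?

0x0DCB

s_0 = plaintext = 0xEE7C
s_1 = Round(s_0, k_0) = 0x6794
s_2 = Round(s_1, k_1) = 0x2B31
s_3 = Round(s_2, k_2) = 0x220A
s_4 = Round(s_3, k_3) = 0xFC1A
s_5 = Round(s_4, k_4) = 0xFC6B
s_6 = Round(s_5, k_5) = 0x0DCB
s_7 = Round(s_6, k_6) = 0x79DF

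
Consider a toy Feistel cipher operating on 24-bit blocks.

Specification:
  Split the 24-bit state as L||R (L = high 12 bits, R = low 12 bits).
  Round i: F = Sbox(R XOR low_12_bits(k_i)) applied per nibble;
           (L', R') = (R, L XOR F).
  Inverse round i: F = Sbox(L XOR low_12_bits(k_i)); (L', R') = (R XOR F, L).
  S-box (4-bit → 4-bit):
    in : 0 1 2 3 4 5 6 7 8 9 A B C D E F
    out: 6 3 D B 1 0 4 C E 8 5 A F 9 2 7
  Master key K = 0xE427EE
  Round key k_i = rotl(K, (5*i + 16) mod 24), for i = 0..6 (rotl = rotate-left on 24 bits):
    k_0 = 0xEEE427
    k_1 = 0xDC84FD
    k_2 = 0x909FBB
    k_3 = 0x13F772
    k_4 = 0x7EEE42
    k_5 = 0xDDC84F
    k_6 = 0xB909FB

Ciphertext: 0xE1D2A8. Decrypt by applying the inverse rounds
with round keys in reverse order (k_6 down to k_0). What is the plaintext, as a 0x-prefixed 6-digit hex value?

s_0 = ciphertext = 0xE1D2A8
s_1 = InvRound(s_0, k_6) = 0xE8CE1D
s_2 = InvRound(s_1, k_5) = 0xAE6E8C
s_3 = InvRound(s_2, k_4) = 0xFDDAE6
s_4 = InvRound(s_3, k_3) = 0x4B1FDD
s_5 = InvRound(s_4, k_2) = 0x5B84B1
s_6 = InvRound(s_5, k_1) = 0x7A15B8
s_7 = InvRound(s_6, k_0) = 0xE5C7A1

0xE5C7A1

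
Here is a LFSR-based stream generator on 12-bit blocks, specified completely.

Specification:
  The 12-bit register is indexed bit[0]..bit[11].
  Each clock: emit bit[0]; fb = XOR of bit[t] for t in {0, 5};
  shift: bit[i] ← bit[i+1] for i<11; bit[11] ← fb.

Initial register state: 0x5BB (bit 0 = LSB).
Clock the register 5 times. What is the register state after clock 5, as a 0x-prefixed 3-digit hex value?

0xB2D

reg_0 = 0x5BB
clock 1: out=1, reg = 0x2DD
clock 2: out=1, reg = 0x96E
clock 3: out=0, reg = 0xCB7
clock 4: out=1, reg = 0x65B
clock 5: out=1, reg = 0xB2D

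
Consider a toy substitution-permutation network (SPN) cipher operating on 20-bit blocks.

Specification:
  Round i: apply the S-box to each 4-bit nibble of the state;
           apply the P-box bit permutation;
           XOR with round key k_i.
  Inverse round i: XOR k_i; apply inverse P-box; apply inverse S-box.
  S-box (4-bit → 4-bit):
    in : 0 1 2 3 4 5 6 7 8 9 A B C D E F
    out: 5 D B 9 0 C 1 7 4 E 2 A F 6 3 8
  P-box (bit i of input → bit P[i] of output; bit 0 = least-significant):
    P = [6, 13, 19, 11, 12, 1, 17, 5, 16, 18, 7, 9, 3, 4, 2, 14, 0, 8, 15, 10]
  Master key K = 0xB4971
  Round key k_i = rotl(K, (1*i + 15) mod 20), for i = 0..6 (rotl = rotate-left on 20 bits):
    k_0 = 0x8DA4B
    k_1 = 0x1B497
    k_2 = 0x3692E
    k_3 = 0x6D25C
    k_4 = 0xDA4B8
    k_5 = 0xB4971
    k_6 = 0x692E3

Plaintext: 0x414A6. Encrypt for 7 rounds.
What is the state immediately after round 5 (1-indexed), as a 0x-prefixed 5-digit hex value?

0xAE2C7

s_0 = plaintext = 0x414A6
s_1 = Round(s_0, k_0) = 0x89A05
s_2 = Round(s_1, k_1) = 0xF6C83
s_3 = Round(s_2, k_2) = 0x467E6
s_4 = Round(s_3, k_3) = 0x3C296
s_5 = Round(s_4, k_4) = 0xAE2C7
s_6 = Round(s_5, k_5) = 0x47A0B
s_7 = Round(s_6, k_6) = 0x0AAFF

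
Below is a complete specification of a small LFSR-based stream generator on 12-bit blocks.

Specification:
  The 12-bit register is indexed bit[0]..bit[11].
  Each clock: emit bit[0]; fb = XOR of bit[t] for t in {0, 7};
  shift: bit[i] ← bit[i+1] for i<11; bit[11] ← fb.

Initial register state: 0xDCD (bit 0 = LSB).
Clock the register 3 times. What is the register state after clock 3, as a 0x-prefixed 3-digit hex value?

0xDB9

reg_0 = 0xDCD
clock 1: out=1, reg = 0x6E6
clock 2: out=0, reg = 0xB73
clock 3: out=1, reg = 0xDB9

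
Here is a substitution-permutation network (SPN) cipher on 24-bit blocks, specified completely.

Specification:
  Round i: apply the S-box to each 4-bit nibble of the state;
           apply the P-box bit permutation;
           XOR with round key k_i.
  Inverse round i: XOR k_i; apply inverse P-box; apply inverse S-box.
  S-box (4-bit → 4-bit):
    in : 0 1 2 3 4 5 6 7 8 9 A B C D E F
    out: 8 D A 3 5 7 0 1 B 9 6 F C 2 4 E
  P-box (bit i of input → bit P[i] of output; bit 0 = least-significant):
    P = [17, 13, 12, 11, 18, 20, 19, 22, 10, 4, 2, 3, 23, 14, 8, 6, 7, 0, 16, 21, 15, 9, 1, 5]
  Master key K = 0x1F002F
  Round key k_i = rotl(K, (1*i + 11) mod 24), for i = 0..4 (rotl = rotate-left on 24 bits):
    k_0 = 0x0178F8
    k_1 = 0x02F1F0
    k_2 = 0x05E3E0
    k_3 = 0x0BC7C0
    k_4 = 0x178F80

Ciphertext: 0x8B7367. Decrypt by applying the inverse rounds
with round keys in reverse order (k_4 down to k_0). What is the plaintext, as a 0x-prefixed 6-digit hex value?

s_0 = ciphertext = 0x8B7367
s_1 = InvRound(s_0, k_4) = 0x13845F
s_2 = InvRound(s_1, k_3) = 0xA3AFA6
s_3 = InvRound(s_2, k_2) = 0xE08479
s_4 = InvRound(s_3, k_1) = 0x685905
s_5 = InvRound(s_4, k_0) = 0x0BCFCD

0x0BCFCD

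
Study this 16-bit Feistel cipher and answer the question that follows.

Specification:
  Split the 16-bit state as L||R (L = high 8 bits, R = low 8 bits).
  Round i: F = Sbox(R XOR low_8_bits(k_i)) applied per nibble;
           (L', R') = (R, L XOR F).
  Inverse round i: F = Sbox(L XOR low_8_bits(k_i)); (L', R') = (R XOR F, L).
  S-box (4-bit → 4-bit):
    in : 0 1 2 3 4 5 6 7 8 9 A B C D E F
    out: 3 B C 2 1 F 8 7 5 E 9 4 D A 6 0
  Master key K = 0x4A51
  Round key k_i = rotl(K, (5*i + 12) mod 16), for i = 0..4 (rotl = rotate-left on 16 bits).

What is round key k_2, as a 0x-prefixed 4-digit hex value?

K = 0x4A51
k_0 = rotl(K, (5*0+12) mod 16) = rotl(K, 12) = 0x14A5
k_1 = rotl(K, (5*1+12) mod 16) = rotl(K, 1) = 0x94A2
k_2 = rotl(K, (5*2+12) mod 16) = rotl(K, 6) = 0x9452

0x9452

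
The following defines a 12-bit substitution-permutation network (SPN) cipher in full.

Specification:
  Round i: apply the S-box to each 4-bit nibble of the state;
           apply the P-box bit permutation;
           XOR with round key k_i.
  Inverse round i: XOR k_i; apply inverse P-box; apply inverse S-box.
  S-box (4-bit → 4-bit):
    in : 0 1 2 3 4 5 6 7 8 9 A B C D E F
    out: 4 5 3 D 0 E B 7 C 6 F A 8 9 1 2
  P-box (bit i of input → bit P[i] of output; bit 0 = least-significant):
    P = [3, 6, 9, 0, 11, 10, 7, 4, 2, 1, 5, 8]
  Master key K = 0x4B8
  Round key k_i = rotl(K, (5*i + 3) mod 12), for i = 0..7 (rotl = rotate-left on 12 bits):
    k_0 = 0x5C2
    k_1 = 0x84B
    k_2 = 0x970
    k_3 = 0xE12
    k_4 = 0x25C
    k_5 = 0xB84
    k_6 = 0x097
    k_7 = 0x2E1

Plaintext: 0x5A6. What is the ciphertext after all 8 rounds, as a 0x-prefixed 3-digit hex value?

0xFE8

s_0 = plaintext = 0x5A6
s_1 = Round(s_0, k_0) = 0x839
s_2 = Round(s_1, k_1) = 0x3BB
s_3 = Round(s_2, k_2) = 0xC05
s_4 = Round(s_3, k_3) = 0xDD3
s_5 = Round(s_4, k_4) = 0x941
s_6 = Round(s_5, k_5) = 0x9AE
s_7 = Round(s_6, k_6) = 0xC2D
s_8 = Round(s_7, k_7) = 0xFE8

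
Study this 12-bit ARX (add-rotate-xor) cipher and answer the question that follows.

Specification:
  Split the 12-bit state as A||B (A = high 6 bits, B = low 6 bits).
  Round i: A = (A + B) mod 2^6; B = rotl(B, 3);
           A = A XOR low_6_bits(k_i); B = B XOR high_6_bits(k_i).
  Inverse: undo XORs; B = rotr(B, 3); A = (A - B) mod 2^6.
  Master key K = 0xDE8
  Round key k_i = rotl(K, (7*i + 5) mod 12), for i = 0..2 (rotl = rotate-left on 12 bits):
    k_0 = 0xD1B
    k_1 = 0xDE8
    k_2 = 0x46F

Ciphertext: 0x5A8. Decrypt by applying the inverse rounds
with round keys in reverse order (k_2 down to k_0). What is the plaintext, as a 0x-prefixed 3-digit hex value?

s_0 = ciphertext = 0x5A8
s_1 = InvRound(s_0, k_2) = 0xA8F
s_2 = InvRound(s_1, k_1) = 0xEC7
s_3 = InvRound(s_2, k_0) = 0x09E

0x09E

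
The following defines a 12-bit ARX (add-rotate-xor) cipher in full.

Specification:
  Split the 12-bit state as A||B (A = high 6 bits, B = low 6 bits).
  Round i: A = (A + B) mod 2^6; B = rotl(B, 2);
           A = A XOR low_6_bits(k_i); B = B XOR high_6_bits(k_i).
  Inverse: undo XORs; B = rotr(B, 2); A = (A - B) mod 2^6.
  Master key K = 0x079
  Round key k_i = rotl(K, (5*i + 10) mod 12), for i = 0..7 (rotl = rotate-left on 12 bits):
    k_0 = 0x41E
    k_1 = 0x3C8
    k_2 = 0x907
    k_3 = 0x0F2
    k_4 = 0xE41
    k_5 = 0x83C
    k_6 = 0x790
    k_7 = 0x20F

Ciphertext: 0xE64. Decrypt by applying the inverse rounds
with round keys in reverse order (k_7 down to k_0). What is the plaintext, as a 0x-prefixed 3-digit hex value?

s_0 = ciphertext = 0xE64
s_1 = InvRound(s_0, k_7) = 0xACB
s_2 = InvRound(s_1, k_6) = 0x995
s_3 = InvRound(s_2, k_5) = 0xF5D
s_4 = InvRound(s_3, k_4) = 0xCC9
s_5 = InvRound(s_4, k_3) = 0x7E2
s_6 = InvRound(s_5, k_2) = 0xDE1
s_7 = InvRound(s_6, k_1) = 0x52B
s_8 = InvRound(s_7, k_0) = 0x33E

0x33E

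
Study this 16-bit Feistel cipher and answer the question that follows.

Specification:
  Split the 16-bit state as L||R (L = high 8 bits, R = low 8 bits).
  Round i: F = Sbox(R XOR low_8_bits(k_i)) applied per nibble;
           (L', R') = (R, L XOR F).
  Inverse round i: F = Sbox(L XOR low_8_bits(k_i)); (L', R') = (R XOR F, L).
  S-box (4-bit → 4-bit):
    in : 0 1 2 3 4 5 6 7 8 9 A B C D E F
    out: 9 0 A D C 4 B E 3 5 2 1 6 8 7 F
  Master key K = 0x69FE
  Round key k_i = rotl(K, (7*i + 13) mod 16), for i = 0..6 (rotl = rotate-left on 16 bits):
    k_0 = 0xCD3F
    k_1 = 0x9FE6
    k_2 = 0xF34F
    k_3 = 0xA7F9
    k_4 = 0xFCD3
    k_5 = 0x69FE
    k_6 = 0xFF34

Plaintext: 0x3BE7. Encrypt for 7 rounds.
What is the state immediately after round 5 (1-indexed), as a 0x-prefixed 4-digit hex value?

0x77EB

s_0 = plaintext = 0x3BE7
s_1 = Round(s_0, k_0) = 0xE7B8
s_2 = Round(s_1, k_1) = 0xB8A0
s_3 = Round(s_2, k_2) = 0xA0C7
s_4 = Round(s_3, k_3) = 0xC777
s_5 = Round(s_4, k_4) = 0x77EB
s_6 = Round(s_5, k_5) = 0xEB73
s_7 = Round(s_6, k_6) = 0x7325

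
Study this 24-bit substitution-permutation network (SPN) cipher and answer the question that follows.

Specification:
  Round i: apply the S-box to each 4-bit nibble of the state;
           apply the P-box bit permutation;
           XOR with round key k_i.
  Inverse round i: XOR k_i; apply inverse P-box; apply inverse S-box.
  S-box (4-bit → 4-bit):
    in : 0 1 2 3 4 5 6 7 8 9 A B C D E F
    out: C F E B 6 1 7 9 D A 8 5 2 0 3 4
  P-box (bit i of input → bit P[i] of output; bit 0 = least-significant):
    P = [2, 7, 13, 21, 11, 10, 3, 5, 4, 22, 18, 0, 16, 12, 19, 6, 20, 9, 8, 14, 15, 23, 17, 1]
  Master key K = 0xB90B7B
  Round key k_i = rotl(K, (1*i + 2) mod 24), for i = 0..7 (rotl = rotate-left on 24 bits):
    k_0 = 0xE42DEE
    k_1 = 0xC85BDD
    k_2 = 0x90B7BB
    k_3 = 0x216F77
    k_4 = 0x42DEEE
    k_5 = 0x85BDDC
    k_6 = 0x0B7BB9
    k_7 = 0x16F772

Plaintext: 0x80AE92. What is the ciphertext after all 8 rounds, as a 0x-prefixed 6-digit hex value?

0x44448B

s_0 = plaintext = 0x80AE92
s_1 = Round(s_0, k_0) = 0x86C81C
s_2 = Round(s_1, k_1) = 0xDEC466
s_3 = Round(s_2, k_2) = 0xC48937
s_4 = Round(s_3, k_3) = 0xC86012
s_5 = Round(s_4, k_4) = 0xFFA347
s_6 = Round(s_5, k_5) = 0xE7B881
s_7 = Round(s_6, k_6) = 0xB69304
s_8 = Round(s_7, k_7) = 0x44448B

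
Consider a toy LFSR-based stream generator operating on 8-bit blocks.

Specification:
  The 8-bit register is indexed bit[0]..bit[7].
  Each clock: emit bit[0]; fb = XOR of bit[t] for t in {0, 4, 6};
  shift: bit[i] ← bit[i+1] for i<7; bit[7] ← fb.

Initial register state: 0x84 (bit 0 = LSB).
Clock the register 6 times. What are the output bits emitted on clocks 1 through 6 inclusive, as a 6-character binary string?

reg_0 = 0x84
clock 1: out=0, reg = 0x42
clock 2: out=0, reg = 0xA1
clock 3: out=1, reg = 0xD0
clock 4: out=0, reg = 0x68
clock 5: out=0, reg = 0xB4
clock 6: out=0, reg = 0xDA

001000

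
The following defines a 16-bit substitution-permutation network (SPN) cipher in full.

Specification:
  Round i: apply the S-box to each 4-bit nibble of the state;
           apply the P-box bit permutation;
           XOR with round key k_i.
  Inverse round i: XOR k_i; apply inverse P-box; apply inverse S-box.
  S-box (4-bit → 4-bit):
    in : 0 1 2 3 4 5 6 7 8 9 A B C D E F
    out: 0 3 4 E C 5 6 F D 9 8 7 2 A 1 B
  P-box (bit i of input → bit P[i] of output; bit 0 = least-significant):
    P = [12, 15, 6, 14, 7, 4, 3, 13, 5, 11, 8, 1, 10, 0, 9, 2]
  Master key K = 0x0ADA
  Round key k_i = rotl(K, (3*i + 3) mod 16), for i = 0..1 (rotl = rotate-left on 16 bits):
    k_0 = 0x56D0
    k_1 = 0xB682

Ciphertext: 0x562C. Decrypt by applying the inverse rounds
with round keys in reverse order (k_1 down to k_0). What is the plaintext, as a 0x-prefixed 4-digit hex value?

s_0 = ciphertext = 0x562C
s_1 = InvRound(s_0, k_1) = 0xA98D
s_2 = InvRound(s_1, k_0) = 0x7637

0x7637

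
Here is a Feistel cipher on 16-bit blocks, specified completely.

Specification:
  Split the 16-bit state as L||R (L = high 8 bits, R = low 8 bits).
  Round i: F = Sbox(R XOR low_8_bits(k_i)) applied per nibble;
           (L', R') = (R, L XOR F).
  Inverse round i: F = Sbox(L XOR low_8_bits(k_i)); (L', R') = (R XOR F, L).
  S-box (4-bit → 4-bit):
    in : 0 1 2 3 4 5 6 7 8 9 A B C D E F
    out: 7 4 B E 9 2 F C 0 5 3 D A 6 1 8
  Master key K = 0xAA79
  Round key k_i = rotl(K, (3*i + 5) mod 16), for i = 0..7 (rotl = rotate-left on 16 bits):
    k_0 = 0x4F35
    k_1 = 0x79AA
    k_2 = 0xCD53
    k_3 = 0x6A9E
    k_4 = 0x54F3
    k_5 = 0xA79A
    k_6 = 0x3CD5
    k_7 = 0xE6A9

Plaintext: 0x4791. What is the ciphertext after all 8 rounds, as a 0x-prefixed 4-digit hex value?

s_0 = plaintext = 0x4791
s_1 = Round(s_0, k_0) = 0x917E
s_2 = Round(s_1, k_1) = 0x7EF8
s_3 = Round(s_2, k_2) = 0xF843
s_4 = Round(s_3, k_3) = 0x439E
s_5 = Round(s_4, k_4) = 0x9EB5
s_6 = Round(s_5, k_5) = 0xB526
s_7 = Round(s_6, k_6) = 0x263B
s_8 = Round(s_7, k_7) = 0x3B7D

0x3B7D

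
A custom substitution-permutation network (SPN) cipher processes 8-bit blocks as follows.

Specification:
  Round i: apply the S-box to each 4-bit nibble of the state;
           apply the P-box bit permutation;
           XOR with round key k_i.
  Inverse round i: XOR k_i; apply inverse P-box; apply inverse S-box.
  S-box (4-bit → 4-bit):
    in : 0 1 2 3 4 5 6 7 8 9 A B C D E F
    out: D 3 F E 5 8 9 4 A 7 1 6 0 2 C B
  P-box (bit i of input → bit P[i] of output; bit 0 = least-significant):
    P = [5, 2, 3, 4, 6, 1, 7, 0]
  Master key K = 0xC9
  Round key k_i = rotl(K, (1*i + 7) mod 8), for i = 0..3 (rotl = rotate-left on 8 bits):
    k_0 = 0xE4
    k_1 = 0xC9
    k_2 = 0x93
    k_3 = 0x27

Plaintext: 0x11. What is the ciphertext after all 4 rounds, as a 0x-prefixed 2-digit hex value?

0x9E

s_0 = plaintext = 0x11
s_1 = Round(s_0, k_0) = 0x82
s_2 = Round(s_1, k_1) = 0xF6
s_3 = Round(s_2, k_2) = 0xE0
s_4 = Round(s_3, k_3) = 0x9E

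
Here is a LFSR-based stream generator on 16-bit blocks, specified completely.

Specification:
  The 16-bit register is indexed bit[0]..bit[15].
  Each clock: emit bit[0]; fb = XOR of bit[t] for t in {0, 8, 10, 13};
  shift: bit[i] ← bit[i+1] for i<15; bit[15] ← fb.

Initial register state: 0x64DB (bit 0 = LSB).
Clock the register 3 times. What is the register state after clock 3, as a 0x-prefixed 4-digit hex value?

0xAC9B

reg_0 = 0x64DB
clock 1: out=1, reg = 0xB26D
clock 2: out=1, reg = 0x5936
clock 3: out=0, reg = 0xAC9B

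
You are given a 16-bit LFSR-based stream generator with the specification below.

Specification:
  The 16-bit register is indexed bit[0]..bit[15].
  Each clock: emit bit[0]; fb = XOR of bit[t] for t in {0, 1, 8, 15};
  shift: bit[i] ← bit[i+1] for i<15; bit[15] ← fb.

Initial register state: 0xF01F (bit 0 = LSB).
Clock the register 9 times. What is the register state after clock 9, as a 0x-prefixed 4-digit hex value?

0xAFF8

reg_0 = 0xF01F
clock 1: out=1, reg = 0xF80F
clock 2: out=1, reg = 0xFC07
clock 3: out=1, reg = 0xFE03
clock 4: out=1, reg = 0xFF01
clock 5: out=1, reg = 0xFF80
clock 6: out=0, reg = 0x7FC0
clock 7: out=0, reg = 0xBFE0
clock 8: out=0, reg = 0x5FF0
clock 9: out=0, reg = 0xAFF8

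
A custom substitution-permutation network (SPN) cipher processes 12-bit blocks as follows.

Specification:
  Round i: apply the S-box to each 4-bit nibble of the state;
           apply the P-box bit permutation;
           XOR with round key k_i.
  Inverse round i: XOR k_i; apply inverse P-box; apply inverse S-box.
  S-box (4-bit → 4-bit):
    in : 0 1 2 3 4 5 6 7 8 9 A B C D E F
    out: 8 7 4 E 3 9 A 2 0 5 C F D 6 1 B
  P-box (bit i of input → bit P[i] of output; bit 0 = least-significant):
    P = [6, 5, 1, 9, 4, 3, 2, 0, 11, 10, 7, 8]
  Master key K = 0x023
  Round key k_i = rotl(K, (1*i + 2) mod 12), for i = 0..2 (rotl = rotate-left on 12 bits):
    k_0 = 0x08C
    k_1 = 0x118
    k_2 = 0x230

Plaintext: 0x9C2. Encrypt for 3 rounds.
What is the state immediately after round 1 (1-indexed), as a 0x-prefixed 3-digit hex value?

s_0 = plaintext = 0x9C2
s_1 = Round(s_0, k_0) = 0x81B
s_2 = Round(s_1, k_1) = 0x366
s_3 = Round(s_2, k_2) = 0x599

0x81B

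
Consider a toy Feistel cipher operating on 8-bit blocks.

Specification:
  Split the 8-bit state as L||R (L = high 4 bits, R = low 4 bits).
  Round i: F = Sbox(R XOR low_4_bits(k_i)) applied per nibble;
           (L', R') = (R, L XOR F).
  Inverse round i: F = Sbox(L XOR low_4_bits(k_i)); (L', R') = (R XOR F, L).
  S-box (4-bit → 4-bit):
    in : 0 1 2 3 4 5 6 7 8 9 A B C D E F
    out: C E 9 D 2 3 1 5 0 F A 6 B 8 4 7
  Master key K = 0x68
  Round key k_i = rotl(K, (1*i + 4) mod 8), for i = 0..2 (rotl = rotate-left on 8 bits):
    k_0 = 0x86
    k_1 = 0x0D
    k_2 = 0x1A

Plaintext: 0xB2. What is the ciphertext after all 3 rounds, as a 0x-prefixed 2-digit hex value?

s_0 = plaintext = 0xB2
s_1 = Round(s_0, k_0) = 0x29
s_2 = Round(s_1, k_1) = 0x90
s_3 = Round(s_2, k_2) = 0x03

0x03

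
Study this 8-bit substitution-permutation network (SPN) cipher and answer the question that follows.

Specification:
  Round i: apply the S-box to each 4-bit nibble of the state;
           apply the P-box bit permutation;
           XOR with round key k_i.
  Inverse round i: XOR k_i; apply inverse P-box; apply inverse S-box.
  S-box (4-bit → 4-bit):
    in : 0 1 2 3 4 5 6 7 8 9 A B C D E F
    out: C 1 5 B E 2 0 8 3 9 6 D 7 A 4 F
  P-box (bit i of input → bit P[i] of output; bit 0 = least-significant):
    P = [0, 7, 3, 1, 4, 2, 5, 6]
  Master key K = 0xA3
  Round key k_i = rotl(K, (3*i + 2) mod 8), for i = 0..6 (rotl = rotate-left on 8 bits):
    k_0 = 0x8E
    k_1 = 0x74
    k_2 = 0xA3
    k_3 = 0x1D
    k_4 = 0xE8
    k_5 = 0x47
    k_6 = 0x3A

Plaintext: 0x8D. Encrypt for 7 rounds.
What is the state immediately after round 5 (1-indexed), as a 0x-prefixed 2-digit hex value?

0x94

s_0 = plaintext = 0x8D
s_1 = Round(s_0, k_0) = 0x18
s_2 = Round(s_1, k_1) = 0xE5
s_3 = Round(s_2, k_2) = 0x03
s_4 = Round(s_3, k_3) = 0xFE
s_5 = Round(s_4, k_4) = 0x94
s_6 = Round(s_5, k_5) = 0x9D
s_7 = Round(s_6, k_6) = 0xE8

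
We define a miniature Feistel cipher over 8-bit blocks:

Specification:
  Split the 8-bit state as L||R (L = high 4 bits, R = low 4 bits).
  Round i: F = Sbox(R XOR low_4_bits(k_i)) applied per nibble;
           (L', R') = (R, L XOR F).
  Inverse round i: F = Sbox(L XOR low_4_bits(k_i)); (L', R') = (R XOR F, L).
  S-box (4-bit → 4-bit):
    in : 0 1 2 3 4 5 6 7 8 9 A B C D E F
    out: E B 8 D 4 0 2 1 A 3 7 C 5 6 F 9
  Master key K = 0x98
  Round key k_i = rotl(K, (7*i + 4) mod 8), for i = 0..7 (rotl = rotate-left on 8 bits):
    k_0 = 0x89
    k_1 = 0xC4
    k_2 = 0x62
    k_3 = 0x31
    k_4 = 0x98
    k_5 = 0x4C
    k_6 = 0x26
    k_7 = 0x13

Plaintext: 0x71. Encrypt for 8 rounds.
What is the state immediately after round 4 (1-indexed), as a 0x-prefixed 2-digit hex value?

s_0 = plaintext = 0x71
s_1 = Round(s_0, k_0) = 0x1D
s_2 = Round(s_1, k_1) = 0xD2
s_3 = Round(s_2, k_2) = 0x23
s_4 = Round(s_3, k_3) = 0x3A
s_5 = Round(s_4, k_4) = 0xAB
s_6 = Round(s_5, k_5) = 0xBB
s_7 = Round(s_6, k_6) = 0xBD
s_8 = Round(s_7, k_7) = 0xD4

0x3A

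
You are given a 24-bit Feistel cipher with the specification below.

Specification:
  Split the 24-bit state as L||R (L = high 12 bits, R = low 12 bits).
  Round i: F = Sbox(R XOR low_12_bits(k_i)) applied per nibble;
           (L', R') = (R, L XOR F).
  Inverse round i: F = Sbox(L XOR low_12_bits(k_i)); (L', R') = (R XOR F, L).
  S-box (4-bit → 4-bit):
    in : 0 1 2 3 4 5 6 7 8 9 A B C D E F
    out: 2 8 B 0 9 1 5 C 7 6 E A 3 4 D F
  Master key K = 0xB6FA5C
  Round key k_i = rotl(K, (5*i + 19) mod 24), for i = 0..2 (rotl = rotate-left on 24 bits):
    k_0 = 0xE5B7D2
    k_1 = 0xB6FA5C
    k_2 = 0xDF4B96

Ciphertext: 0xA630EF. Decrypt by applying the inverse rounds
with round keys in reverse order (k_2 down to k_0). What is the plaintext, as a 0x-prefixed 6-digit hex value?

0xDA01F8

s_0 = ciphertext = 0xA630EF
s_1 = InvRound(s_0, k_2) = 0x81EA63
s_2 = InvRound(s_1, k_1) = 0x1F881E
s_3 = InvRound(s_2, k_0) = 0xDA01F8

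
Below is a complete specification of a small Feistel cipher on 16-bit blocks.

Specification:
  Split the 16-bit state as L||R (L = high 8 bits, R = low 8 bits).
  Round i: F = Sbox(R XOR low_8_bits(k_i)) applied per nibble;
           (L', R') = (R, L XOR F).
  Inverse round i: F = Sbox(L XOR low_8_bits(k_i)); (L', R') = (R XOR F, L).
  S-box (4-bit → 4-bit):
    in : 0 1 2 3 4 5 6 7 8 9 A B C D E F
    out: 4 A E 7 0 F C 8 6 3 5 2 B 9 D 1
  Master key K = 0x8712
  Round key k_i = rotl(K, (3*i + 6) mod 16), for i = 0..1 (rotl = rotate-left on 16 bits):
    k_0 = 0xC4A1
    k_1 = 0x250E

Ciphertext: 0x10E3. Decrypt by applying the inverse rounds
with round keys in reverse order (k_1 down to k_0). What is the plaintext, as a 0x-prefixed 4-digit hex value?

0xC14E

s_0 = ciphertext = 0x10E3
s_1 = InvRound(s_0, k_1) = 0x4E10
s_2 = InvRound(s_1, k_0) = 0xC14E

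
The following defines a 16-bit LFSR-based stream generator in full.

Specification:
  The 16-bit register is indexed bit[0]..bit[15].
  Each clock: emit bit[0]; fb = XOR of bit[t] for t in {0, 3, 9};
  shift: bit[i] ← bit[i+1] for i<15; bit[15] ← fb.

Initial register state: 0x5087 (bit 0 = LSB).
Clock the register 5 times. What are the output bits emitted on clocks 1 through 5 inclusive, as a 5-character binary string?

11100

reg_0 = 0x5087
clock 1: out=1, reg = 0xA843
clock 2: out=1, reg = 0xD421
clock 3: out=1, reg = 0xEA10
clock 4: out=0, reg = 0xF508
clock 5: out=0, reg = 0xFA84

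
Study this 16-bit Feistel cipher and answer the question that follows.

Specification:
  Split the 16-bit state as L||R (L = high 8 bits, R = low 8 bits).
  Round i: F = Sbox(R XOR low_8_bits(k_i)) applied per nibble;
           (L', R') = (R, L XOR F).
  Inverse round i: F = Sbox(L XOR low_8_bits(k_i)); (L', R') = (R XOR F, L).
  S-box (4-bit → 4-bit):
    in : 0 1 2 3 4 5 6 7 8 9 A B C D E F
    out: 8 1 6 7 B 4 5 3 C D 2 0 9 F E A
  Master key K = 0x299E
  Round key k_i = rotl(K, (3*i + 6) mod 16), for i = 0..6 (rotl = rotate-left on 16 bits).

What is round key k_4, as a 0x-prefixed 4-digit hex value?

K = 0x299E
k_0 = rotl(K, (3*0+6) mod 16) = rotl(K, 6) = 0x678A
k_1 = rotl(K, (3*1+6) mod 16) = rotl(K, 9) = 0x3C53
k_2 = rotl(K, (3*2+6) mod 16) = rotl(K, 12) = 0xE299
k_3 = rotl(K, (3*3+6) mod 16) = rotl(K, 15) = 0x14CF
k_4 = rotl(K, (3*4+6) mod 16) = rotl(K, 2) = 0xA678

0xA678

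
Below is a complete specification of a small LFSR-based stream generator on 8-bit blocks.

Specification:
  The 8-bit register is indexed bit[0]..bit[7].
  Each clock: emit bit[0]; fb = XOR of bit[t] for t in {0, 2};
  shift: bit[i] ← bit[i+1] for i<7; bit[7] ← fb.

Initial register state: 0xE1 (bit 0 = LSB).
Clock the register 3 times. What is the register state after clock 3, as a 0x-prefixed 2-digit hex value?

0x3C

reg_0 = 0xE1
clock 1: out=1, reg = 0xF0
clock 2: out=0, reg = 0x78
clock 3: out=0, reg = 0x3C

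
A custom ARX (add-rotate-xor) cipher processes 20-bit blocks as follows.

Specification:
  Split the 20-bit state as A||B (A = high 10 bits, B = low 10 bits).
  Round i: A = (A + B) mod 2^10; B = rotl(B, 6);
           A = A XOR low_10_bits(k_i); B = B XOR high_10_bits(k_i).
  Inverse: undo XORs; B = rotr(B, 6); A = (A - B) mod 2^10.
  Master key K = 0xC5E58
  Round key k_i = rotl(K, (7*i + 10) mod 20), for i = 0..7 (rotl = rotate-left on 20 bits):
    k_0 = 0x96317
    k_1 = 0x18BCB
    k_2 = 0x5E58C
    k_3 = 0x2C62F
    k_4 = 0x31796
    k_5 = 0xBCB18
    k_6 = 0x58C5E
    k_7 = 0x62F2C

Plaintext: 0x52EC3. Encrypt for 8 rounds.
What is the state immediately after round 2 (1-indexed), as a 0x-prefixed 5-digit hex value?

s_0 = plaintext = 0x52EC3
s_1 = Round(s_0, k_0) = 0xC66B4
s_2 = Round(s_1, k_1) = 0x81949
s_3 = Round(s_2, k_2) = 0xB0F2D
s_4 = Round(s_3, k_3) = 0xF7FC3
s_5 = Round(s_4, k_4) = 0x0D039
s_6 = Round(s_5, k_5) = 0xDD4B1
s_7 = Round(s_6, k_6) = 0x1E128
s_8 = Round(s_7, k_7) = 0xA3399

0x81949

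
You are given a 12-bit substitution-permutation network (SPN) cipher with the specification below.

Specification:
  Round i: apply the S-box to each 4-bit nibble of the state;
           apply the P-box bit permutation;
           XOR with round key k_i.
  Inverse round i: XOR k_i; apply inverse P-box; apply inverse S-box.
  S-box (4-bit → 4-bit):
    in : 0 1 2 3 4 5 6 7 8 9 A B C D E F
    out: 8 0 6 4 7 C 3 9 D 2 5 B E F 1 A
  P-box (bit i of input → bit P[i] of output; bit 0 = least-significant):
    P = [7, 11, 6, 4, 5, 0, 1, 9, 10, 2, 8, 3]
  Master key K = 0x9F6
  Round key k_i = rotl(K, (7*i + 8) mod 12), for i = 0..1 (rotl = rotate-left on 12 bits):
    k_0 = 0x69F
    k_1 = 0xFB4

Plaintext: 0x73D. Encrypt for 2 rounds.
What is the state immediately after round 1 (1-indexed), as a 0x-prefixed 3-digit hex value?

0xA45

s_0 = plaintext = 0x73D
s_1 = Round(s_0, k_0) = 0xA45
s_2 = Round(s_1, k_1) = 0xAC7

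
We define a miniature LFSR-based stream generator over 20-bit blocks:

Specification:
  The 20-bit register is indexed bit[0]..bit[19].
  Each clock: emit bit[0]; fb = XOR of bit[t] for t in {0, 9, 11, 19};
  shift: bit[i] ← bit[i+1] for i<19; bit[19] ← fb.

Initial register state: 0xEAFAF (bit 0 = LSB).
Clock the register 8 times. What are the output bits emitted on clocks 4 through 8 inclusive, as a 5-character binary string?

reg_0 = 0xEAFAF
clock 1: out=1, reg = 0x757D7
clock 2: out=1, reg = 0x3ABEB
clock 3: out=1, reg = 0x9D5F5
clock 4: out=1, reg = 0x4EAFA
clock 5: out=0, reg = 0x2757D
clock 6: out=1, reg = 0x93ABE
clock 7: out=0, reg = 0xC9D5F
clock 8: out=1, reg = 0xE4EAF

10101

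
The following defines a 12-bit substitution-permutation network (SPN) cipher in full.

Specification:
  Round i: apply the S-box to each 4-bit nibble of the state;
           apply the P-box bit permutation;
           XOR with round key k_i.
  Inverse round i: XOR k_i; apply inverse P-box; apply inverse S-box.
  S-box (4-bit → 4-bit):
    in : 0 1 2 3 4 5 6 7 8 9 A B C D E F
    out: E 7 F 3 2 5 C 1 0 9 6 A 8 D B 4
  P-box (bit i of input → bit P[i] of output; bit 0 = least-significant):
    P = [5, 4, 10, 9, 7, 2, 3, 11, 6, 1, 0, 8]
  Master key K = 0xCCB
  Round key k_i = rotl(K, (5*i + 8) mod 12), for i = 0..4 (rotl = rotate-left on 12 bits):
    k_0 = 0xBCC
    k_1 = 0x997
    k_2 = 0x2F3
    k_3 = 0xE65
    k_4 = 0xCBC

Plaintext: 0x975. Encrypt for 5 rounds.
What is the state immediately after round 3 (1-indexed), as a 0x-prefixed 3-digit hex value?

s_0 = plaintext = 0x975
s_1 = Round(s_0, k_0) = 0xE2C
s_2 = Round(s_1, k_1) = 0x259
s_3 = Round(s_2, k_2) = 0x118
s_4 = Round(s_3, k_3) = 0xEAA
s_5 = Round(s_4, k_4) = 0x9E2

0x118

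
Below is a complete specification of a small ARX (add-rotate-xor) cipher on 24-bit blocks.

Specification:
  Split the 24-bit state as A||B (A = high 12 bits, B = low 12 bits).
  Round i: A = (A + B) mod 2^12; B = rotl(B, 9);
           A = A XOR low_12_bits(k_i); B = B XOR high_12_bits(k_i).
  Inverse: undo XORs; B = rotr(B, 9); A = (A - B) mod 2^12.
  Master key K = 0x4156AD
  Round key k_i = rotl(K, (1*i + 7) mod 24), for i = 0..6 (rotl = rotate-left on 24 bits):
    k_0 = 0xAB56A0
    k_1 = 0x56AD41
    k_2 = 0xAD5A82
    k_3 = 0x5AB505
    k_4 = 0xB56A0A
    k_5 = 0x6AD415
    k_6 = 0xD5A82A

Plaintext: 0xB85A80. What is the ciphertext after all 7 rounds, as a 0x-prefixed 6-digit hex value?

0x49486F

s_0 = plaintext = 0xB85A80
s_1 = Round(s_0, k_0) = 0x0A5BE5
s_2 = Round(s_1, k_1) = 0x1CBE16
s_3 = Round(s_2, k_2) = 0x563717
s_4 = Round(s_3, k_3) = 0x97FB49
s_5 = Round(s_4, k_4) = 0xEC283F
s_6 = Round(s_5, k_5) = 0x3149AA
s_7 = Round(s_6, k_6) = 0x49486F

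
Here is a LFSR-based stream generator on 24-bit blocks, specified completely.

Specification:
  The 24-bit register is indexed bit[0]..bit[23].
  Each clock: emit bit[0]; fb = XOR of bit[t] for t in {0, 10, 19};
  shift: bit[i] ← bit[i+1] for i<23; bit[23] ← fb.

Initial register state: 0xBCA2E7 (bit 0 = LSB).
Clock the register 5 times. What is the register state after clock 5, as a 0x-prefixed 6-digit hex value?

reg_0 = 0xBCA2E7
clock 1: out=1, reg = 0x5E5173
clock 2: out=1, reg = 0x2F28B9
clock 3: out=1, reg = 0x17945C
clock 4: out=0, reg = 0x8BCA2E
clock 5: out=0, reg = 0xC5E517

0xC5E517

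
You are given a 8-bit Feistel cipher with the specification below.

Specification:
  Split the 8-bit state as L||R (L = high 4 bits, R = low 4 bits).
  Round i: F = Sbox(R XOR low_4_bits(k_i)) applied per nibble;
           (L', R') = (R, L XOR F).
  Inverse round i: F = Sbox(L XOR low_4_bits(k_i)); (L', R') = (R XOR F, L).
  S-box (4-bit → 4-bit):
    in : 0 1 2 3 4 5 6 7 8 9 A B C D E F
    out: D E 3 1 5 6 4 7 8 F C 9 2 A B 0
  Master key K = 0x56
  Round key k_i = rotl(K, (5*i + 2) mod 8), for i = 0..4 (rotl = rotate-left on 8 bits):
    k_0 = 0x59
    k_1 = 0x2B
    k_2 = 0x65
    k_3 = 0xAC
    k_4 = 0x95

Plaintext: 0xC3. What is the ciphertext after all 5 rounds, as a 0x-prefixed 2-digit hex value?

s_0 = plaintext = 0xC3
s_1 = Round(s_0, k_0) = 0x30
s_2 = Round(s_1, k_1) = 0x0A
s_3 = Round(s_2, k_2) = 0xA0
s_4 = Round(s_3, k_3) = 0x08
s_5 = Round(s_4, k_4) = 0x8A

0x8A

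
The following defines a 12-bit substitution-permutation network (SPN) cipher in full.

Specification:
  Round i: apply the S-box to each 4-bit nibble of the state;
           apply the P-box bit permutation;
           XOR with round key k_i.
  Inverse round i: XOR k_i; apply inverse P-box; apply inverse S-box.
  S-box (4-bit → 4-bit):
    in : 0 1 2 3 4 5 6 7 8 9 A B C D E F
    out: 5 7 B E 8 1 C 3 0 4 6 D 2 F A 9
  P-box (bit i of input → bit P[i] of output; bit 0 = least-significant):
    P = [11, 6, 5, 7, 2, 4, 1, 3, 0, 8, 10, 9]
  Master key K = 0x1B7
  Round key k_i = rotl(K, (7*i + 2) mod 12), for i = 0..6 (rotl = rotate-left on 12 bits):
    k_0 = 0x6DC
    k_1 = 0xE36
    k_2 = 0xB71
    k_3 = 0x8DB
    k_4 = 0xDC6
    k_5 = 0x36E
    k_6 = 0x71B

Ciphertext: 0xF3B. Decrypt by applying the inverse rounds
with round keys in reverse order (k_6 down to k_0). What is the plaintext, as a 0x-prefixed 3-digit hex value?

0xE5B

s_0 = ciphertext = 0xF3B
s_1 = InvRound(s_0, k_6) = 0x880
s_2 = InvRound(s_1, k_5) = 0xEBD
s_3 = InvRound(s_2, k_4) = 0x23A
s_4 = InvRound(s_3, k_3) = 0xF8D
s_5 = InvRound(s_4, k_2) = 0x923
s_6 = InvRound(s_5, k_1) = 0xD78
s_7 = InvRound(s_6, k_0) = 0xE5B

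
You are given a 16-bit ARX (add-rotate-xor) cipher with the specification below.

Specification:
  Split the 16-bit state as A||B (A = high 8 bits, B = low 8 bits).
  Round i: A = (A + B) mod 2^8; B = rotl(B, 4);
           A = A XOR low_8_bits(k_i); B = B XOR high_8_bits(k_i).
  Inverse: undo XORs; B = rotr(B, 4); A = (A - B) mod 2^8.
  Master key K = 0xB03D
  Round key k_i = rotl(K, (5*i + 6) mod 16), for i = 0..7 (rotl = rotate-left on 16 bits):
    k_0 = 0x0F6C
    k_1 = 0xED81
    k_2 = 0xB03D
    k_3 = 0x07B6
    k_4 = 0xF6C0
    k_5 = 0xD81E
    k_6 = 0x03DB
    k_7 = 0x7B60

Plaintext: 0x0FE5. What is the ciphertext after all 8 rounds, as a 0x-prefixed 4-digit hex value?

s_0 = plaintext = 0x0FE5
s_1 = Round(s_0, k_0) = 0x9851
s_2 = Round(s_1, k_1) = 0x68F8
s_3 = Round(s_2, k_2) = 0x5D3F
s_4 = Round(s_3, k_3) = 0x2AF4
s_5 = Round(s_4, k_4) = 0xDEB9
s_6 = Round(s_5, k_5) = 0x8943
s_7 = Round(s_6, k_6) = 0x1737
s_8 = Round(s_7, k_7) = 0x2E08

0x2E08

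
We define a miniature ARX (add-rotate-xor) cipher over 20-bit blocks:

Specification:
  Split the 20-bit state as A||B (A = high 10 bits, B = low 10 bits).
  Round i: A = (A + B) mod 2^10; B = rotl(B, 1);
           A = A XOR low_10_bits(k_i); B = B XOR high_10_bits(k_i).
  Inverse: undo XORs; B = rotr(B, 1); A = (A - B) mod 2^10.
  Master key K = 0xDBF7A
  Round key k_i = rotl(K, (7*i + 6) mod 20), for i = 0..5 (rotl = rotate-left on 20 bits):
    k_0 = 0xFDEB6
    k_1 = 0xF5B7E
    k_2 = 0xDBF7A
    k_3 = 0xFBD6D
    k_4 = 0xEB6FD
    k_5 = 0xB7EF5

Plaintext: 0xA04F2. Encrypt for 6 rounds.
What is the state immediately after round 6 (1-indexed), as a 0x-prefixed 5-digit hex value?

s_0 = plaintext = 0xA04F2
s_1 = Round(s_0, k_0) = 0x71613
s_2 = Round(s_1, k_1) = 0x29BF1
s_3 = Round(s_2, k_2) = 0xFB48C
s_4 = Round(s_3, k_3) = 0x452F7
s_5 = Round(s_4, k_4) = 0xBDA42
s_6 = Round(s_5, k_5) = 0xF365A

0xF365A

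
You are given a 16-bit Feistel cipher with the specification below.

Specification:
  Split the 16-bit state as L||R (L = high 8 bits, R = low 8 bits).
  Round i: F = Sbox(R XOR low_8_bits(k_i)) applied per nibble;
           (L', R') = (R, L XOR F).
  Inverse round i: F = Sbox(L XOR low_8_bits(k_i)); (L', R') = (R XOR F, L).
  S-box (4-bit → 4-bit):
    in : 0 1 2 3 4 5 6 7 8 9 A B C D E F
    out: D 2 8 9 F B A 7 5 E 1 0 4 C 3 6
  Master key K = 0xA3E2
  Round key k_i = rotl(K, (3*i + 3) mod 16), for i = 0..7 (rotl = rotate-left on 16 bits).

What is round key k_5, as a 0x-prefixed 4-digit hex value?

K = 0xA3E2
k_0 = rotl(K, (3*0+3) mod 16) = rotl(K, 3) = 0x1F15
k_1 = rotl(K, (3*1+3) mod 16) = rotl(K, 6) = 0xF8A8
k_2 = rotl(K, (3*2+3) mod 16) = rotl(K, 9) = 0xC547
k_3 = rotl(K, (3*3+3) mod 16) = rotl(K, 12) = 0x2A3E
k_4 = rotl(K, (3*4+3) mod 16) = rotl(K, 15) = 0x51F1
k_5 = rotl(K, (3*5+3) mod 16) = rotl(K, 2) = 0x8F8A

0x8F8A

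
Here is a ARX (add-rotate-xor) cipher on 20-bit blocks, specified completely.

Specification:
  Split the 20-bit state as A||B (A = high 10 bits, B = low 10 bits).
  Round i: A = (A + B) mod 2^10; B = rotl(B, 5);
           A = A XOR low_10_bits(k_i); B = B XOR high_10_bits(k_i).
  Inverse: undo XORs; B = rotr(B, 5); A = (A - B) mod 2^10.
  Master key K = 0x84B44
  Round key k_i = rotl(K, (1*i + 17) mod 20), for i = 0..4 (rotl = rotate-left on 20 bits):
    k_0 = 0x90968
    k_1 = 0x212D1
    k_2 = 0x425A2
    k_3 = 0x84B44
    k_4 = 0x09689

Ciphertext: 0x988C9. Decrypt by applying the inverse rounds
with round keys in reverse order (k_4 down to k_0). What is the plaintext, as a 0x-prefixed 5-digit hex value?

0x9926B

s_0 = ciphertext = 0x988C9
s_1 = InvRound(s_0, k_4) = 0xD9187
s_2 = InvRound(s_1, k_3) = 0x592BC
s_3 = InvRound(s_2, k_2) = 0x826BD
s_4 = InvRound(s_3, k_1) = 0x69F31
s_5 = InvRound(s_4, k_0) = 0x9926B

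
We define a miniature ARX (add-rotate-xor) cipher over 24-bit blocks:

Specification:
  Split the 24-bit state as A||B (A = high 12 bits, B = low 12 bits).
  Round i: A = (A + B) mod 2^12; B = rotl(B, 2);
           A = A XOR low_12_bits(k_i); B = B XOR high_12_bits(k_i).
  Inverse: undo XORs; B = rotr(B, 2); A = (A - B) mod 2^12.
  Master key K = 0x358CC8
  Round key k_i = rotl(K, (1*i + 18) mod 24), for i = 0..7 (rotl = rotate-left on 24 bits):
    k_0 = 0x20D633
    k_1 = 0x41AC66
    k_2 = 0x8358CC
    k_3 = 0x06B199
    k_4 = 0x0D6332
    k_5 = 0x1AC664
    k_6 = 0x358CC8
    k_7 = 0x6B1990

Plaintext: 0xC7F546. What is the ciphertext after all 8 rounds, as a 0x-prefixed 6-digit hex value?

s_0 = plaintext = 0xC7F546
s_1 = Round(s_0, k_0) = 0x7F6714
s_2 = Round(s_1, k_1) = 0x36C84B
s_3 = Round(s_2, k_2) = 0x37B91B
s_4 = Round(s_3, k_3) = 0xD0F405
s_5 = Round(s_4, k_4) = 0x2260C3
s_6 = Round(s_5, k_5) = 0x48D2A0
s_7 = Round(s_6, k_6) = 0xBE59D8
s_8 = Round(s_7, k_7) = 0xC2D1D3

0xC2D1D3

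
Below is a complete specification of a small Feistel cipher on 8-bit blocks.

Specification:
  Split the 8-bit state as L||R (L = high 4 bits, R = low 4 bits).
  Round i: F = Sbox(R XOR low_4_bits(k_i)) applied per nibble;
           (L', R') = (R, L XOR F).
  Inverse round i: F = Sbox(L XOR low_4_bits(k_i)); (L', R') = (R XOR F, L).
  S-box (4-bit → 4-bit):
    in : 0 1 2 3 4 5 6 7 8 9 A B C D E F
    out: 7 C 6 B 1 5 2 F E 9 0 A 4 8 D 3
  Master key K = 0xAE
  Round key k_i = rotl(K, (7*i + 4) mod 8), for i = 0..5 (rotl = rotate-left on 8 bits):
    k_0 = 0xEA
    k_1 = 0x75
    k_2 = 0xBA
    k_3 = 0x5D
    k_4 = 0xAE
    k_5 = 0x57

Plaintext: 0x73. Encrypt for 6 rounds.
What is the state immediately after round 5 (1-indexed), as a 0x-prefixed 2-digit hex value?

0x7C

s_0 = plaintext = 0x73
s_1 = Round(s_0, k_0) = 0x3E
s_2 = Round(s_1, k_1) = 0xE9
s_3 = Round(s_2, k_2) = 0x95
s_4 = Round(s_3, k_3) = 0x57
s_5 = Round(s_4, k_4) = 0x7C
s_6 = Round(s_5, k_5) = 0xCD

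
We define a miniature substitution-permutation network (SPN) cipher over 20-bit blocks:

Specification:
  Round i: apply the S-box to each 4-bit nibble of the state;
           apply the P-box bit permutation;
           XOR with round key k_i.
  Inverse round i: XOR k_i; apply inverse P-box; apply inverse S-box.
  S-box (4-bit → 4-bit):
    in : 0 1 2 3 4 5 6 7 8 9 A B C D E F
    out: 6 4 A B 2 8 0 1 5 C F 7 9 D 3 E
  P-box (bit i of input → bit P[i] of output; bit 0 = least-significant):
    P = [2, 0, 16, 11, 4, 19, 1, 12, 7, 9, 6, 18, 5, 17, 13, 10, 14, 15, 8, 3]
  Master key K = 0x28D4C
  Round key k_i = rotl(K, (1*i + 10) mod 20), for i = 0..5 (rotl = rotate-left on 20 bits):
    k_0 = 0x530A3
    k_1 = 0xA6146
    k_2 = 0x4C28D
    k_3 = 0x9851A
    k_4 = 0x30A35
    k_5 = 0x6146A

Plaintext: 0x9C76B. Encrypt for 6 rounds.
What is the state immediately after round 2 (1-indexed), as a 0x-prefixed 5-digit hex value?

0x4E561

s_0 = plaintext = 0x9C76B
s_1 = Round(s_0, k_0) = 0x4350E
s_2 = Round(s_1, k_1) = 0x4E561
s_3 = Round(s_2, k_2) = 0x342AD
s_4 = Round(s_3, k_3) = 0x65F04
s_5 = Round(s_4, k_4) = 0xF0C76
s_6 = Round(s_5, k_5) = 0x0B5F2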